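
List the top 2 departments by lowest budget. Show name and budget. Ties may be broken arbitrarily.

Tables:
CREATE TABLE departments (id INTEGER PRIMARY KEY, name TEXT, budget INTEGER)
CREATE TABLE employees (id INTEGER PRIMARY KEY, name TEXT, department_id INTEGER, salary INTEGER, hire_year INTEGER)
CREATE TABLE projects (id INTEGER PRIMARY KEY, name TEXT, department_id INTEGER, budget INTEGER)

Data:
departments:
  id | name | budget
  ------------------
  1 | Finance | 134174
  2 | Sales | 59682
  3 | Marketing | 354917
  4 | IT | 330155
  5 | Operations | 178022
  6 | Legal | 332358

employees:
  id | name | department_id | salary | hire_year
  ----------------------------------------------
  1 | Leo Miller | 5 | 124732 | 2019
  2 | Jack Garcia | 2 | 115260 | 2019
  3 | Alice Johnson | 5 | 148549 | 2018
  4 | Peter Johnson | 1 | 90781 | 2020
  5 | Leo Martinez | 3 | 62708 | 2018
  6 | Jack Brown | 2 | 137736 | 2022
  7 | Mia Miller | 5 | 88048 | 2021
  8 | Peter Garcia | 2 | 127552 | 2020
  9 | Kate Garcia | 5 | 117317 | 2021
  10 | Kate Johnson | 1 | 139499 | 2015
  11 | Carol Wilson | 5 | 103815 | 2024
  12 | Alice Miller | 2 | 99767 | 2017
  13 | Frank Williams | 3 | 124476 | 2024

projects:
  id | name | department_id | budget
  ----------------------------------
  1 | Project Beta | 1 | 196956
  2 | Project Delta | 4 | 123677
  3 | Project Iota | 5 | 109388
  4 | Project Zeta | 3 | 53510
SELECT name, budget FROM departments ORDER BY budget ASC LIMIT 2

Execution result:
name | budget
Sales | 59682
Finance | 134174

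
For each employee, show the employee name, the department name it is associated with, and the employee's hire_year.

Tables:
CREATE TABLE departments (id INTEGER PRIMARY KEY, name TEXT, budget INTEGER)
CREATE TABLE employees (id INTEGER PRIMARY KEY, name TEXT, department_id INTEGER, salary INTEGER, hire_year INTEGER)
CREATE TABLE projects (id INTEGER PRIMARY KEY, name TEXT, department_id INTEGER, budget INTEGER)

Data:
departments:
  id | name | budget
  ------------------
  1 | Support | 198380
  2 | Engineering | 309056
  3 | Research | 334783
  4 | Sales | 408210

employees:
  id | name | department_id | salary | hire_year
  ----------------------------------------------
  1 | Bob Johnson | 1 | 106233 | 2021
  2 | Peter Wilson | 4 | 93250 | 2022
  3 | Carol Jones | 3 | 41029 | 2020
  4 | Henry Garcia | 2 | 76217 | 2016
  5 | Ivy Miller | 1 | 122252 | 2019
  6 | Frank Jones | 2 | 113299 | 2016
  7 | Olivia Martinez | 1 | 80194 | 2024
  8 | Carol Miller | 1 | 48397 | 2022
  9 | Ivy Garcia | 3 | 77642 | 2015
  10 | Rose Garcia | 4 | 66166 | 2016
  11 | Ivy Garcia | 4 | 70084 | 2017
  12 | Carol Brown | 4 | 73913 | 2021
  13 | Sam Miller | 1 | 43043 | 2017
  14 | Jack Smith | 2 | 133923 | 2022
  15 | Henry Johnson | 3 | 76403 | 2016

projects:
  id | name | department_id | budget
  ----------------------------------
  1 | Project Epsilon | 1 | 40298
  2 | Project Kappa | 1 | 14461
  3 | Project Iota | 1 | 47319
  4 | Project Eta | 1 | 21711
SELECT c.name, p.name AS department, c.hire_year FROM employees c JOIN departments p ON c.department_id = p.id

Execution result:
name | department | hire_year
Bob Johnson | Support | 2021
Peter Wilson | Sales | 2022
Carol Jones | Research | 2020
Henry Garcia | Engineering | 2016
Ivy Miller | Support | 2019
Frank Jones | Engineering | 2016
Olivia Martinez | Support | 2024
Carol Miller | Support | 2022
Ivy Garcia | Research | 2015
Rose Garcia | Sales | 2016
Ivy Garcia | Sales | 2017
Carol Brown | Sales | 2021
Sam Miller | Support | 2017
Jack Smith | Engineering | 2022
Henry Johnson | Research | 2016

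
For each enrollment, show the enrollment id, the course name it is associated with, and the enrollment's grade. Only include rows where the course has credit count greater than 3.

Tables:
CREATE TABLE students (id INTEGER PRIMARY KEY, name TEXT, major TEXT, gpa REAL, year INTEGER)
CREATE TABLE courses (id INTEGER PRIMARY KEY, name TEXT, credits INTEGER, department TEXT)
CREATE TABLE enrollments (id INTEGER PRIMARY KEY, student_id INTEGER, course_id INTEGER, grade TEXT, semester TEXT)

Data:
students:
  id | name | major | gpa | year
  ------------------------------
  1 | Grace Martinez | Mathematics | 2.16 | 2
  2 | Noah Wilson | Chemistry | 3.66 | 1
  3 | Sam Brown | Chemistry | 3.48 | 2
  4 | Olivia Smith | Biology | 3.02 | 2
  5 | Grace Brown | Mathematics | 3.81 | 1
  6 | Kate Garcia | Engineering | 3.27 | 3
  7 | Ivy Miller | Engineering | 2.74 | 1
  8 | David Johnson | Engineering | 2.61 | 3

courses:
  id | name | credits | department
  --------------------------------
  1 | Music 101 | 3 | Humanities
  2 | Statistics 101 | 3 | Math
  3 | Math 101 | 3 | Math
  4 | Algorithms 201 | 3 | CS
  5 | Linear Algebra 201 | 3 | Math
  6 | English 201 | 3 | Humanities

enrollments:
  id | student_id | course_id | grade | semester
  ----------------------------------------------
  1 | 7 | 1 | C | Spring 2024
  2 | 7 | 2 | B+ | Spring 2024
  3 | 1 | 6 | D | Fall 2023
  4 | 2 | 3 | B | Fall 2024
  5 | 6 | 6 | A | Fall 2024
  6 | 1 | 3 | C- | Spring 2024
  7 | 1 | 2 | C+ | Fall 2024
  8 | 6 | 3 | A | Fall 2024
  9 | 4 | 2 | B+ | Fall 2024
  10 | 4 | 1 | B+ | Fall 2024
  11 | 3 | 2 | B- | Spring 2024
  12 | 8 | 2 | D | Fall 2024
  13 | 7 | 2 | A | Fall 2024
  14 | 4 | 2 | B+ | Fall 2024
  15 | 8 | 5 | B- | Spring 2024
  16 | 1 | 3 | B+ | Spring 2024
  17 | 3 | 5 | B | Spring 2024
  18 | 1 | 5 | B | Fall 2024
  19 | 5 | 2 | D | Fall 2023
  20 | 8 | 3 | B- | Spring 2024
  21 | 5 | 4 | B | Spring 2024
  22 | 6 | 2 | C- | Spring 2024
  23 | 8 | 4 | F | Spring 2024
SELECT c.id, p.name AS course, c.grade FROM enrollments c JOIN courses p ON c.course_id = p.id WHERE p.credits > 3

Execution result:
(no rows)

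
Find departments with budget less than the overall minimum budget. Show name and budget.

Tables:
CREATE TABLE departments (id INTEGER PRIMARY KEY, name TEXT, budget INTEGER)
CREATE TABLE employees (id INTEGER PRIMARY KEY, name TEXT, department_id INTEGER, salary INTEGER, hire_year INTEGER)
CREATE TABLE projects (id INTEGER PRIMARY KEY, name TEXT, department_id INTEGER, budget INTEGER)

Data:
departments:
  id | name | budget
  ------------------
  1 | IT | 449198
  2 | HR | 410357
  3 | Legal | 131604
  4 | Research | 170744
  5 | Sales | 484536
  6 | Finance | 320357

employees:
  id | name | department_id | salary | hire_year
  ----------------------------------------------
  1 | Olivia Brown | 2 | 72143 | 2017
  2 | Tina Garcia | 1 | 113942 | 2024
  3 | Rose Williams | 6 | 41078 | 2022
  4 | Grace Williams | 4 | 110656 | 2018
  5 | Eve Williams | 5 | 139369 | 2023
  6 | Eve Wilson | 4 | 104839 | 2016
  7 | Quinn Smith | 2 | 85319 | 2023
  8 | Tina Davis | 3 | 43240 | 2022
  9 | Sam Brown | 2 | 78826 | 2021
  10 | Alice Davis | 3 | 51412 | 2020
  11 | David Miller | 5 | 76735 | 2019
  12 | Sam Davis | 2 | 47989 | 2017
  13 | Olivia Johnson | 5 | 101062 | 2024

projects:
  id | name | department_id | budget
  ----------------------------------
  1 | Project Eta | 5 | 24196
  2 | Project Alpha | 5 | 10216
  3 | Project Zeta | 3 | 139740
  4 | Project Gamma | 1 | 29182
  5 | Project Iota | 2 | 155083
SELECT name, budget FROM departments WHERE budget < (SELECT MIN(budget) FROM departments)

Execution result:
(no rows)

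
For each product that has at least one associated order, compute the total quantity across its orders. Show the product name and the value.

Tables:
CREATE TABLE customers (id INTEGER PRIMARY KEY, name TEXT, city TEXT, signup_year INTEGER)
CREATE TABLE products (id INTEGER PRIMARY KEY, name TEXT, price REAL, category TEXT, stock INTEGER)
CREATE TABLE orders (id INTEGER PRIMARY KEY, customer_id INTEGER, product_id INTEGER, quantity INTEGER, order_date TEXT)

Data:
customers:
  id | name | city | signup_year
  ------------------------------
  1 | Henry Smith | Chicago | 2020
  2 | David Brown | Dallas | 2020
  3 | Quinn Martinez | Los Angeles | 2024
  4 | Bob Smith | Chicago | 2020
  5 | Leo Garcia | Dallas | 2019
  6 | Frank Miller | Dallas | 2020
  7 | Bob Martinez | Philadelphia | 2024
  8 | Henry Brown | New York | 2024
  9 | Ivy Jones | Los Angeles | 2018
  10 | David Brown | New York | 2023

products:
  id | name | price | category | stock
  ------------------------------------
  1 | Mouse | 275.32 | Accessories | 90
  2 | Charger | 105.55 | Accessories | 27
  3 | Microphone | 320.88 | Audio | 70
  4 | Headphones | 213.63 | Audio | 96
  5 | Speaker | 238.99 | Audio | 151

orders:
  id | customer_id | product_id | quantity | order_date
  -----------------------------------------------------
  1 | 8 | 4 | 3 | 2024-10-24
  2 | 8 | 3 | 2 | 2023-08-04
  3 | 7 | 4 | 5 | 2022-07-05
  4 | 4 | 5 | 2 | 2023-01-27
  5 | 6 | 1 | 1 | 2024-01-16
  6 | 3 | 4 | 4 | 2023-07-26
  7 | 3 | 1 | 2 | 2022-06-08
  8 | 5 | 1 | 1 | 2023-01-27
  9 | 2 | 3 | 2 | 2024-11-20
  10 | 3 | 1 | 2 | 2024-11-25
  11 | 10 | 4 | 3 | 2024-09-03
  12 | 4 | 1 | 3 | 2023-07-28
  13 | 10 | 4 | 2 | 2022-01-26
SELECT p.name, SUM(c.quantity) AS sum_quantity FROM orders c JOIN products p ON c.product_id = p.id GROUP BY p.id, p.name

Execution result:
name | sum_quantity
Mouse | 9
Microphone | 4
Headphones | 17
Speaker | 2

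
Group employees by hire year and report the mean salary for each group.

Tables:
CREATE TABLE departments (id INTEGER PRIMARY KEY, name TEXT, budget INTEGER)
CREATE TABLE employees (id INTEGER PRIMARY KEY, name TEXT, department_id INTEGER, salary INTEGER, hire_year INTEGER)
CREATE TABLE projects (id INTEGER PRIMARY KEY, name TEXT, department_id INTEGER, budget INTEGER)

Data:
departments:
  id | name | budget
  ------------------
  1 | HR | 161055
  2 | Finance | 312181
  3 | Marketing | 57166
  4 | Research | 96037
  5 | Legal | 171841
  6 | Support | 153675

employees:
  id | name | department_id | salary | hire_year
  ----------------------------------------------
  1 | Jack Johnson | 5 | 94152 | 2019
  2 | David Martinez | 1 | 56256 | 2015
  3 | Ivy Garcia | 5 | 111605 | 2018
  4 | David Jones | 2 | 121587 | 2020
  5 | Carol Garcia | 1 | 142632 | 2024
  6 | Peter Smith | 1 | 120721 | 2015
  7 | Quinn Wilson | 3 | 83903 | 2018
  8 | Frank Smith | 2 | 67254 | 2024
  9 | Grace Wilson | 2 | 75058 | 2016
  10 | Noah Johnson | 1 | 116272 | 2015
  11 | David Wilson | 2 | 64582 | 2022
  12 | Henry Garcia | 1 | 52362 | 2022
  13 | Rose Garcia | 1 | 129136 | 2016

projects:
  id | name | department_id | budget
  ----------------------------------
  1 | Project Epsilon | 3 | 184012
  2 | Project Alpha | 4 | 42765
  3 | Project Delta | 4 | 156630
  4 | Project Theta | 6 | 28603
SELECT hire_year, AVG(salary) AS avg_salary FROM employees GROUP BY hire_year

Execution result:
hire_year | avg_salary
2015 | 97749.67
2016 | 102097.00
2018 | 97754.00
2019 | 94152.00
2020 | 121587.00
2022 | 58472.00
2024 | 104943.00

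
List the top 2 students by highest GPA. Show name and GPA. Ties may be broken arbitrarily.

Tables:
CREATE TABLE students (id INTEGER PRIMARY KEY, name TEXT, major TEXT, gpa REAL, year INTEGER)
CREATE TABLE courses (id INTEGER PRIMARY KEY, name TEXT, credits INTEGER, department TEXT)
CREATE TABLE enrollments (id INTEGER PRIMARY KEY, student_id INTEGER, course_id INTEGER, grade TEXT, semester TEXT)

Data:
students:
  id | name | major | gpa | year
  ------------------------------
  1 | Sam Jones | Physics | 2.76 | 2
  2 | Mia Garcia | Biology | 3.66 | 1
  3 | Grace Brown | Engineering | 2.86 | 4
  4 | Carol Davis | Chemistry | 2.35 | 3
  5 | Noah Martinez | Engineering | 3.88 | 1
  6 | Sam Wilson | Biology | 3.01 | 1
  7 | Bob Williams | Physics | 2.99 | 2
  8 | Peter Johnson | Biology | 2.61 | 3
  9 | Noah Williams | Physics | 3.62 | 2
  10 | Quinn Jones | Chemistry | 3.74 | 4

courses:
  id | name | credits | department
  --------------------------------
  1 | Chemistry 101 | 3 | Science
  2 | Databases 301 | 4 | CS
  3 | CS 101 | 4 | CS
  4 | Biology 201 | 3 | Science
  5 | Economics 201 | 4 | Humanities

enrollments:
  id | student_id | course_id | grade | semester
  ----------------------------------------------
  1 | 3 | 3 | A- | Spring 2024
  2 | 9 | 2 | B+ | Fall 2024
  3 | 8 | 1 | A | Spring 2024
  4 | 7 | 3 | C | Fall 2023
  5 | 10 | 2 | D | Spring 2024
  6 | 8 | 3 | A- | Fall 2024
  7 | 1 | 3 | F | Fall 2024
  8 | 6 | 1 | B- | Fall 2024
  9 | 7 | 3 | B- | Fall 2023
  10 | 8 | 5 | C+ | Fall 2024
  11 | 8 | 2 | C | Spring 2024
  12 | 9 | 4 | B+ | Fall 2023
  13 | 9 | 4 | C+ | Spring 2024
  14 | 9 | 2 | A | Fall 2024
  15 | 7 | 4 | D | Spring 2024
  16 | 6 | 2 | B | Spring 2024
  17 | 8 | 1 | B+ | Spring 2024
SELECT name, gpa FROM students ORDER BY gpa DESC LIMIT 2

Execution result:
name | gpa
Noah Martinez | 3.88
Quinn Jones | 3.74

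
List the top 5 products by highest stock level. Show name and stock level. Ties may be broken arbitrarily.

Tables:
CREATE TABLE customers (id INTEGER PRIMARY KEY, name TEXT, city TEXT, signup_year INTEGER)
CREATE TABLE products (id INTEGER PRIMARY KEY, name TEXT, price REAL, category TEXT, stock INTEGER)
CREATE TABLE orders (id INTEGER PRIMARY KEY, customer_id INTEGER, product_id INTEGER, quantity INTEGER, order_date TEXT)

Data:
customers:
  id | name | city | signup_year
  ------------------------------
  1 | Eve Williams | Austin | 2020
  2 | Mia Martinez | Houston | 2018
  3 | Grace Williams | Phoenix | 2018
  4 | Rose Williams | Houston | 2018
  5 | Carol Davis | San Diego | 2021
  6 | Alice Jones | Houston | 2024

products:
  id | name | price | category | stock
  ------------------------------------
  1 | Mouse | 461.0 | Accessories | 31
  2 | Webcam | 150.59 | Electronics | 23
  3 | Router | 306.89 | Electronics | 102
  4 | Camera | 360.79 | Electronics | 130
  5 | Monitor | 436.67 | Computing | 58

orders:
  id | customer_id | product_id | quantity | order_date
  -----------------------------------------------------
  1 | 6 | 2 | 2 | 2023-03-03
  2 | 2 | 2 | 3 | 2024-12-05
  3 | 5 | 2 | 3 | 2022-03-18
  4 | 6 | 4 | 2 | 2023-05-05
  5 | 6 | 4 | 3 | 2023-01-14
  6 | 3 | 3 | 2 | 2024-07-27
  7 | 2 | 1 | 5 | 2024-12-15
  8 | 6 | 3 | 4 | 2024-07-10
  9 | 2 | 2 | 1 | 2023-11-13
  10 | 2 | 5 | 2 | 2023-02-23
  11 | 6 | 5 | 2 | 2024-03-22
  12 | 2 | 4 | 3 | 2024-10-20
SELECT name, stock FROM products ORDER BY stock DESC LIMIT 5

Execution result:
name | stock
Camera | 130
Router | 102
Monitor | 58
Mouse | 31
Webcam | 23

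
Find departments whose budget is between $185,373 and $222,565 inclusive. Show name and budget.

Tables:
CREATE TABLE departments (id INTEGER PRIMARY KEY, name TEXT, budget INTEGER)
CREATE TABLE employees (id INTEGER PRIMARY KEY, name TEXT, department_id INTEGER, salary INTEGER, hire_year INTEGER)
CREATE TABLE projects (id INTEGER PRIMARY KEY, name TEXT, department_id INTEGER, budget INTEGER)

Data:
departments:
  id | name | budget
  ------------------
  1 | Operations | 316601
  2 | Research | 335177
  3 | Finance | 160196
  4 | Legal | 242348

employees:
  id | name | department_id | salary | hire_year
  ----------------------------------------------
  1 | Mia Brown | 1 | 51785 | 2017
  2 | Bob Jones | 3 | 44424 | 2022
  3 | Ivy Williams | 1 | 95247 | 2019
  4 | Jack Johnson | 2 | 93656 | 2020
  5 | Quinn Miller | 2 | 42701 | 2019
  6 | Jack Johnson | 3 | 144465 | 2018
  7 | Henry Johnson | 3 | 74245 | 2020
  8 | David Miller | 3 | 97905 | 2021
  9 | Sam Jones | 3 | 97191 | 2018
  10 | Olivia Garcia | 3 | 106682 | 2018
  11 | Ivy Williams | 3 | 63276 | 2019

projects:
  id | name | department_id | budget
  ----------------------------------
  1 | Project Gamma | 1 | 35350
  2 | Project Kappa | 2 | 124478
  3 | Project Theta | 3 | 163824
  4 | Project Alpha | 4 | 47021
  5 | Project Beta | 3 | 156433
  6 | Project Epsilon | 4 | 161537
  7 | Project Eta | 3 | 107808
SELECT name, budget FROM departments WHERE budget BETWEEN 185373 AND 222565

Execution result:
(no rows)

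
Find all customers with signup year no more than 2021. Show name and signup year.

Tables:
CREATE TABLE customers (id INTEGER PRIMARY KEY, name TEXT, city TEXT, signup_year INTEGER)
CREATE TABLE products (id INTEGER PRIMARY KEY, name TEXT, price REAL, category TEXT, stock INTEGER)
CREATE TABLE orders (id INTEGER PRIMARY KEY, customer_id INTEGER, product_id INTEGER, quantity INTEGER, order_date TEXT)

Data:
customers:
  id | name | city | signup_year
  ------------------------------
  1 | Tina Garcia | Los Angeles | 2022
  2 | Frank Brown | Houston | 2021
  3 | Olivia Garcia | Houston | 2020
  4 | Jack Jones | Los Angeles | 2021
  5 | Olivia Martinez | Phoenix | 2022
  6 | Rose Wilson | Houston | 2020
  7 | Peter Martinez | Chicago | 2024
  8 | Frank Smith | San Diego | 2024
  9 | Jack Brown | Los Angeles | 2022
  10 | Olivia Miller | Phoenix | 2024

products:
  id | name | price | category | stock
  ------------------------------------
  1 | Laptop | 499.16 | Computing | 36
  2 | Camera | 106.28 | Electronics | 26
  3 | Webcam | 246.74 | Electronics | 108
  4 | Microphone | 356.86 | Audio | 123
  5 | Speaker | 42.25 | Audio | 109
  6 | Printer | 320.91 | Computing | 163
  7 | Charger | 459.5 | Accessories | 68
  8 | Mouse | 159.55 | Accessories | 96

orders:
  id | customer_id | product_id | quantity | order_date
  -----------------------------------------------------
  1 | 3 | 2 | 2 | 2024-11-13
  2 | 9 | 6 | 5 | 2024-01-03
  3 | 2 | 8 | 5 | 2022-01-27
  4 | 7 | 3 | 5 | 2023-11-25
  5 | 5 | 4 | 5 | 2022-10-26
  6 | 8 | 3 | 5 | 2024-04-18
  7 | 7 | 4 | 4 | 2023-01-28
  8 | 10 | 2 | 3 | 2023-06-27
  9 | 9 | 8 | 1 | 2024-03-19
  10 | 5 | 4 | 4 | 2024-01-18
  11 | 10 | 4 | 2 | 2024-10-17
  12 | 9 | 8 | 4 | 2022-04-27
SELECT name, signup_year FROM customers WHERE signup_year <= 2021

Execution result:
name | signup_year
Frank Brown | 2021
Olivia Garcia | 2020
Jack Jones | 2021
Rose Wilson | 2020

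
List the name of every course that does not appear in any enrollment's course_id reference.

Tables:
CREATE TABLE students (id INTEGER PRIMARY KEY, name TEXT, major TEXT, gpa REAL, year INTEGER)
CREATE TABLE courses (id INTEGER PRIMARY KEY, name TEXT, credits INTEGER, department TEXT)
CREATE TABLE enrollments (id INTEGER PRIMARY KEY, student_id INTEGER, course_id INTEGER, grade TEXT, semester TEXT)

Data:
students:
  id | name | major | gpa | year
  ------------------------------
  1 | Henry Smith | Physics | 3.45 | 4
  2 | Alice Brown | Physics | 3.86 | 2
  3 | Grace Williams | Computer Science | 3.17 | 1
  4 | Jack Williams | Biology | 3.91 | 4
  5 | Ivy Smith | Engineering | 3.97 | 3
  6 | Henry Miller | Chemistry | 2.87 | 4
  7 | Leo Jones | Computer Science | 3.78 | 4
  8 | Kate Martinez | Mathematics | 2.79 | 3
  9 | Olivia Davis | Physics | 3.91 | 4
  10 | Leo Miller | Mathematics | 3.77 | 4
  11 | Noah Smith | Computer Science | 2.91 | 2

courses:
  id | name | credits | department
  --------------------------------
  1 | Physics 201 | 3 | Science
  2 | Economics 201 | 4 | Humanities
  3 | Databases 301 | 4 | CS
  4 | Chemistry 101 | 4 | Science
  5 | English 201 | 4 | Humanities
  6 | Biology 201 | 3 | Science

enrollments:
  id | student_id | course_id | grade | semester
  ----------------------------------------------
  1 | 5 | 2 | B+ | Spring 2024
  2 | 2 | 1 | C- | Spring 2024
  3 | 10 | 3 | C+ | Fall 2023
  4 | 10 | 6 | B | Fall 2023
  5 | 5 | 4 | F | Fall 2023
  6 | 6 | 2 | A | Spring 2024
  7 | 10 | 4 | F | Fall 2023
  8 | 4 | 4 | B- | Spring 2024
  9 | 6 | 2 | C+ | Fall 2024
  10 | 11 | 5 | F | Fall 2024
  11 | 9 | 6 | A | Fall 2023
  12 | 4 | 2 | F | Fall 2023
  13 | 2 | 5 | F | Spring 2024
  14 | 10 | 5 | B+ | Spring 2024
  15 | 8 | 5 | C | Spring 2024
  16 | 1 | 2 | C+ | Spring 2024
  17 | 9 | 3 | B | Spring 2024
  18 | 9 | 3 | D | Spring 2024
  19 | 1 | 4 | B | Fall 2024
SELECT p.name FROM courses p LEFT JOIN enrollments c ON c.course_id = p.id WHERE c.id IS NULL

Execution result:
(no rows)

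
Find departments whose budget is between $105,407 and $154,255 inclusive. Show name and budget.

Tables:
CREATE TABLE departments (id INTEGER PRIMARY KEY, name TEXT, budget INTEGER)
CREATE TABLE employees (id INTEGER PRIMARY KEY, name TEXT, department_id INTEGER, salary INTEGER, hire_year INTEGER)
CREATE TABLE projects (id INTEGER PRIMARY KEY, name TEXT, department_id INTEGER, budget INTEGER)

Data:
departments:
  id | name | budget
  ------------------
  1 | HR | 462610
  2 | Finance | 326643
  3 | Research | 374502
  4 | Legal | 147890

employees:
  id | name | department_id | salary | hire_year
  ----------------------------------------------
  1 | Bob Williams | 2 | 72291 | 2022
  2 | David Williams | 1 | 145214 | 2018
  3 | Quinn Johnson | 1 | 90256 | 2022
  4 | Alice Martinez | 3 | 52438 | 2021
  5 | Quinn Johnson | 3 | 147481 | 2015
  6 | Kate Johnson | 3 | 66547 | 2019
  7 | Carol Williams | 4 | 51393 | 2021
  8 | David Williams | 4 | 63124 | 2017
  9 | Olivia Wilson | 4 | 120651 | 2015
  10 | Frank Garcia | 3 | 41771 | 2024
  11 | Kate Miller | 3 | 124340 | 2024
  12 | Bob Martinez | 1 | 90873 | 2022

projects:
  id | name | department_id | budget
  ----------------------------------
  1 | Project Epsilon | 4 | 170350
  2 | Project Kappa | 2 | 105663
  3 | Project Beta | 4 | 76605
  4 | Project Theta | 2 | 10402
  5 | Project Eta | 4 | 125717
SELECT name, budget FROM departments WHERE budget BETWEEN 105407 AND 154255

Execution result:
name | budget
Legal | 147890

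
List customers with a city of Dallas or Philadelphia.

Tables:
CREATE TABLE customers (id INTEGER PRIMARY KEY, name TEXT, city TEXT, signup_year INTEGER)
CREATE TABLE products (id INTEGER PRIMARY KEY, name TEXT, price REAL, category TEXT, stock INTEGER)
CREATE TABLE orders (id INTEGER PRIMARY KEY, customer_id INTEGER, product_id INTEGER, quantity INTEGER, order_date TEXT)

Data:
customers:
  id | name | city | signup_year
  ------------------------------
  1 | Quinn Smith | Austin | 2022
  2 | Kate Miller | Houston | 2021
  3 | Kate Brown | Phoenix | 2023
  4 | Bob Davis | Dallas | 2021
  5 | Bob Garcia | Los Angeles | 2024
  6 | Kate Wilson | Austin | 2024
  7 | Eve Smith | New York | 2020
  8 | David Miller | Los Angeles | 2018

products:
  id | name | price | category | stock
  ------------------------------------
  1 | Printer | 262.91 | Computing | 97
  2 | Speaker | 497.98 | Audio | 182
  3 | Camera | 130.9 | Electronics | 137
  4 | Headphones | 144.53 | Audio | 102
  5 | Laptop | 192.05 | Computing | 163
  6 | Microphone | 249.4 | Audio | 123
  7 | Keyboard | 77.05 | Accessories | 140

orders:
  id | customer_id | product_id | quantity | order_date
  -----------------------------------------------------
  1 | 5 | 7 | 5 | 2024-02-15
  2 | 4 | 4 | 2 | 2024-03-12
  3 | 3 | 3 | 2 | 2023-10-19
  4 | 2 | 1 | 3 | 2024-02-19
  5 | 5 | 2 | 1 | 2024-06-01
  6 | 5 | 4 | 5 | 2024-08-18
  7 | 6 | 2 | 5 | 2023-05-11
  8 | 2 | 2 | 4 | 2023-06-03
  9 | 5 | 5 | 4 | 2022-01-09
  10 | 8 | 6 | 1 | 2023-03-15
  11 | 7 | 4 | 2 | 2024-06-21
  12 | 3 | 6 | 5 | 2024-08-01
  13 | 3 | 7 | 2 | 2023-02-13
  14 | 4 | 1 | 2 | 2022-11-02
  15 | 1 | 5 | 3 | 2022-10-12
SELECT name, city FROM customers WHERE city IN ('Dallas', 'Philadelphia')

Execution result:
name | city
Bob Davis | Dallas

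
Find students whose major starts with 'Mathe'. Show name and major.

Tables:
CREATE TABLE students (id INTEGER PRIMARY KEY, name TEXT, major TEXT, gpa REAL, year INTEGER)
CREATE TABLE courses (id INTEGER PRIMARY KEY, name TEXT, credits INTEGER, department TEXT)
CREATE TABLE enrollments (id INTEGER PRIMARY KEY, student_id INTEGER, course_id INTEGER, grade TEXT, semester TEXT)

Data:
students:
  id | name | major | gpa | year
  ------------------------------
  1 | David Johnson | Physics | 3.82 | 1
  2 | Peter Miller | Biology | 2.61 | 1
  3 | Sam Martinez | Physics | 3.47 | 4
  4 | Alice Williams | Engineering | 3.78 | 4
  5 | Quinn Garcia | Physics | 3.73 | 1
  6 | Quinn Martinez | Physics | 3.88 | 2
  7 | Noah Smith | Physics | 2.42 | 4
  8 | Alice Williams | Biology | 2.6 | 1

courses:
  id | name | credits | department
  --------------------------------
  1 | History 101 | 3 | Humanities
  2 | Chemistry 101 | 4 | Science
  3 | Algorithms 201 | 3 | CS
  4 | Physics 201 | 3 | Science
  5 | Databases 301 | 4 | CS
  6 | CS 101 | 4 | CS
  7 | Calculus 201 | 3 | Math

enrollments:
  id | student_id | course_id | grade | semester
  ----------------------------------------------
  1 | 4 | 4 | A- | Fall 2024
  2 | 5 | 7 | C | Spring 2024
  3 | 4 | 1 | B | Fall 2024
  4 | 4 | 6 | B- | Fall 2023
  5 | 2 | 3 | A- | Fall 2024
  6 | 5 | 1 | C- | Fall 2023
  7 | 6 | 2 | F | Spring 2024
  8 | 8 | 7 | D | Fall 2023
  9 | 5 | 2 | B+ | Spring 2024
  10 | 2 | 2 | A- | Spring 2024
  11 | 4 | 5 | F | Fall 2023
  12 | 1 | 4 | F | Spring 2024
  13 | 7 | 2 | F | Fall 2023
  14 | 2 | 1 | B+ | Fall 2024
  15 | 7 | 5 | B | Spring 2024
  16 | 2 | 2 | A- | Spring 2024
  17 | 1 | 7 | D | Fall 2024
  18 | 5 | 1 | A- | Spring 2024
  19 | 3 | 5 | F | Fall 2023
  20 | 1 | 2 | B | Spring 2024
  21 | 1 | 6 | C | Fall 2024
SELECT name, major FROM students WHERE major LIKE 'Mathe%'

Execution result:
(no rows)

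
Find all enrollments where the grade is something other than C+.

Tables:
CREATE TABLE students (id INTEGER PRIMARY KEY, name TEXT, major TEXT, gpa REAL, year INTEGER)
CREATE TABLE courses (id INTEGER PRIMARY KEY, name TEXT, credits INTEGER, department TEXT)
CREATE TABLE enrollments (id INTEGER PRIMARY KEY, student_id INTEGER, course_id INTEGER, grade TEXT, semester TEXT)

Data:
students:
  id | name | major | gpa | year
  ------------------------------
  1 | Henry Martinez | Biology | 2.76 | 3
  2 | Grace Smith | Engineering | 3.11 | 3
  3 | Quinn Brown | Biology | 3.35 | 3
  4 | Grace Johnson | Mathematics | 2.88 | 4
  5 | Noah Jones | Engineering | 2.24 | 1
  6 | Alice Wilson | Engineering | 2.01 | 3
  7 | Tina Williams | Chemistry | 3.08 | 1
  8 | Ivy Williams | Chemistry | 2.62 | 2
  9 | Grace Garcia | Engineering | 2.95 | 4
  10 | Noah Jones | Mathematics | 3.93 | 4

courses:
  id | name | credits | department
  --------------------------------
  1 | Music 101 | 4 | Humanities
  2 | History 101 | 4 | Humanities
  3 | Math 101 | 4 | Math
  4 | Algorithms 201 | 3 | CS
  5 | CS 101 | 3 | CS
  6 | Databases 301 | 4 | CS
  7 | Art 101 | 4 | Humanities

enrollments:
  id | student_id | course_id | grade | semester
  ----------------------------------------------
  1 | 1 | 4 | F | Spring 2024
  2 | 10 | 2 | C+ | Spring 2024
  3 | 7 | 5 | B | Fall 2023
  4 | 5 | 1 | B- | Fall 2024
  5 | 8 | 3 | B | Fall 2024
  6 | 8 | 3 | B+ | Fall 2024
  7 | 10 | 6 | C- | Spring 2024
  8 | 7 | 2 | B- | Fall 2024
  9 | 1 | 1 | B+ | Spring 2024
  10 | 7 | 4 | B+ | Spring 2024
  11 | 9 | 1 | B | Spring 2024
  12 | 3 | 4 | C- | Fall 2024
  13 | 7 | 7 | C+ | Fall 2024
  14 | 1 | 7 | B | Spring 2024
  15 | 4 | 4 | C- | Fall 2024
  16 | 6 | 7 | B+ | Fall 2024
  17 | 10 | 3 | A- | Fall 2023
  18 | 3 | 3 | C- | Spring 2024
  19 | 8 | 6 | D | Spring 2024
SELECT id, grade FROM enrollments WHERE grade <> 'C+'

Execution result:
id | grade
1 | F
3 | B
4 | B-
5 | B
6 | B+
7 | C-
8 | B-
9 | B+
10 | B+
11 | B
12 | C-
14 | B
15 | C-
16 | B+
17 | A-
18 | C-
19 | D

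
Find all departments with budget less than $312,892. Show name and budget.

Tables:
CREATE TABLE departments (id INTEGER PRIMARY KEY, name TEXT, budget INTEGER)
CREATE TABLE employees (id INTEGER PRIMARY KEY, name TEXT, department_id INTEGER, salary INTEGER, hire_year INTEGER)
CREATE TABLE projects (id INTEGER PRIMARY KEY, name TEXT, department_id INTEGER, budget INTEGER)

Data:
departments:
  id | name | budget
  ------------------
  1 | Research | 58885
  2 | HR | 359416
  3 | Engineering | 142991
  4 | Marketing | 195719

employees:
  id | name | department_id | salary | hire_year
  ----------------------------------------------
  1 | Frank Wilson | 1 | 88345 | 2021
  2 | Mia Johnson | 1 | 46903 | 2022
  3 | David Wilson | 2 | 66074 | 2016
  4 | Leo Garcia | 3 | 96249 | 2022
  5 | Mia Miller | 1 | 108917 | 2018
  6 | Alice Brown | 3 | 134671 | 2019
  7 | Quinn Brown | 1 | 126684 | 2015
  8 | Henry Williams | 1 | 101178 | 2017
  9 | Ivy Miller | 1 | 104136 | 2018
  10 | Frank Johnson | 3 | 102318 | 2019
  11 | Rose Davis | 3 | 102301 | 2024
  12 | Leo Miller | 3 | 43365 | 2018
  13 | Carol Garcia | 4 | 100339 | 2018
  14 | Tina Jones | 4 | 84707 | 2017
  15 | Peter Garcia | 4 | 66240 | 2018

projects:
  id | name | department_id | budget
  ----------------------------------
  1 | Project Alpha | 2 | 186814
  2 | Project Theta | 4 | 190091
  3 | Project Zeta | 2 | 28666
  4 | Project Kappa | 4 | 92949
SELECT name, budget FROM departments WHERE budget < 312892

Execution result:
name | budget
Research | 58885
Engineering | 142991
Marketing | 195719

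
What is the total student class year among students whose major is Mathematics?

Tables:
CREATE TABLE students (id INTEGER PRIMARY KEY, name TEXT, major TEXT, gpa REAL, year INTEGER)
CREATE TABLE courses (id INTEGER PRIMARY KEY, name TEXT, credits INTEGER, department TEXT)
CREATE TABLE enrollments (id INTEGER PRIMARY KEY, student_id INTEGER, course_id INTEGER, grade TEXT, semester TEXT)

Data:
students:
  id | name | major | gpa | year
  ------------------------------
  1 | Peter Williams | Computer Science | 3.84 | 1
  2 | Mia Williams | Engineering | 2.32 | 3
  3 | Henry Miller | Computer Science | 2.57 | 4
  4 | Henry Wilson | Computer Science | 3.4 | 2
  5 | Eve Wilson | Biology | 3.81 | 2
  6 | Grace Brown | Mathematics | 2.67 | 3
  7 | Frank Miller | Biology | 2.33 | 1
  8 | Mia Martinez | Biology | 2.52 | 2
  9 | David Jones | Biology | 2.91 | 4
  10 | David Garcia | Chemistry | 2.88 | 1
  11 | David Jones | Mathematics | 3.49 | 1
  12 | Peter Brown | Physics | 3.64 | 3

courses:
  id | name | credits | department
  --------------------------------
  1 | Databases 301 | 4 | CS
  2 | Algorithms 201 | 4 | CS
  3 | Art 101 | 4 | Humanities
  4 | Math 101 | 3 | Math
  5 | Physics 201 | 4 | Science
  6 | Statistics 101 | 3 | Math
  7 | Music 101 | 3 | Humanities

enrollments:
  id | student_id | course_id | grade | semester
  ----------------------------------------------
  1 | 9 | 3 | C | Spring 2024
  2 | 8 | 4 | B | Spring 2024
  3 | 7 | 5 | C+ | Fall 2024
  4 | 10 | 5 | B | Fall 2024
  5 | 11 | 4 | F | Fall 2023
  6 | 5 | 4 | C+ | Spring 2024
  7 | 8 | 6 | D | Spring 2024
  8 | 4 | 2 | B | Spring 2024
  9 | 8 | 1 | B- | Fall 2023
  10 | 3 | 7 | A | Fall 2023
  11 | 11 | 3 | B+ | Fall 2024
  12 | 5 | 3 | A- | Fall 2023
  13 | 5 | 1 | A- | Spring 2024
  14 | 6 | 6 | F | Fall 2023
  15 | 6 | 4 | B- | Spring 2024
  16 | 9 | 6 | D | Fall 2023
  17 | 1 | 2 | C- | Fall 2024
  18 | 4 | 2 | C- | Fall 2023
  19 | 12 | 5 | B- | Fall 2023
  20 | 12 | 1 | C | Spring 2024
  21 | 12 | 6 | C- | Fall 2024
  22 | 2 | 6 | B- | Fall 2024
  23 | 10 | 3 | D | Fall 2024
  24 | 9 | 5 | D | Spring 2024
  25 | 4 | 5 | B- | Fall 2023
SELECT SUM(year) FROM students WHERE major = 'Mathematics'

Execution result:
4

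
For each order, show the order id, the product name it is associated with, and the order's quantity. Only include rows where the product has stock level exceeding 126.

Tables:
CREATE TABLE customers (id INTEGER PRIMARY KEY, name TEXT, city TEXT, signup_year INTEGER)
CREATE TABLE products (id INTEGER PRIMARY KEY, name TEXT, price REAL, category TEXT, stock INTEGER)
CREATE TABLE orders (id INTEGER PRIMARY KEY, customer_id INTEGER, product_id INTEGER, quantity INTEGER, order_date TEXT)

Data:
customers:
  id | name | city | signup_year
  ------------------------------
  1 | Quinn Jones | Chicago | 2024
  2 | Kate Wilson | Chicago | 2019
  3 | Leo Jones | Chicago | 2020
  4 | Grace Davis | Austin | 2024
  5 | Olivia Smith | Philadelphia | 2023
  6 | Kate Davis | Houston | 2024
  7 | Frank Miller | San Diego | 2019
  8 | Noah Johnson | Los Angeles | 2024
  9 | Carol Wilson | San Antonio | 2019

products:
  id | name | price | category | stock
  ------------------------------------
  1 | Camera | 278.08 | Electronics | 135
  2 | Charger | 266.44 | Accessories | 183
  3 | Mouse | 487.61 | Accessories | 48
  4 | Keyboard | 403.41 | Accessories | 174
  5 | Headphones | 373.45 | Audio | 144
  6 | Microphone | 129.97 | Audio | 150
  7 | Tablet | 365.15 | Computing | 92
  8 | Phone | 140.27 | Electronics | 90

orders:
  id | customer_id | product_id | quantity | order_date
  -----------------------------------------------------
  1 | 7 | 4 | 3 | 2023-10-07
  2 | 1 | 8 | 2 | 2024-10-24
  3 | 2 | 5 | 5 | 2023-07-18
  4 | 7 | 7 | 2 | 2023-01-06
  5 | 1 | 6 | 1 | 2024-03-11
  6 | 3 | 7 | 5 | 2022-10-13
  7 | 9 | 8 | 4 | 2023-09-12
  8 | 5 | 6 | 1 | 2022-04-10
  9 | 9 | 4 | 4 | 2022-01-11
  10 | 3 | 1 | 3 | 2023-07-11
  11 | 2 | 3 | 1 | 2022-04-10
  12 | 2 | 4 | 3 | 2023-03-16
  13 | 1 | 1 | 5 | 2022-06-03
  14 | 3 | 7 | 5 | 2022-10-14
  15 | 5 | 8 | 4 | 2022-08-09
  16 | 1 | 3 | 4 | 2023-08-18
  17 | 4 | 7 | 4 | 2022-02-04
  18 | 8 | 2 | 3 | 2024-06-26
SELECT c.id, p.name AS product, c.quantity FROM orders c JOIN products p ON c.product_id = p.id WHERE p.stock > 126

Execution result:
id | product | quantity
1 | Keyboard | 3
3 | Headphones | 5
5 | Microphone | 1
8 | Microphone | 1
9 | Keyboard | 4
10 | Camera | 3
12 | Keyboard | 3
13 | Camera | 5
18 | Charger | 3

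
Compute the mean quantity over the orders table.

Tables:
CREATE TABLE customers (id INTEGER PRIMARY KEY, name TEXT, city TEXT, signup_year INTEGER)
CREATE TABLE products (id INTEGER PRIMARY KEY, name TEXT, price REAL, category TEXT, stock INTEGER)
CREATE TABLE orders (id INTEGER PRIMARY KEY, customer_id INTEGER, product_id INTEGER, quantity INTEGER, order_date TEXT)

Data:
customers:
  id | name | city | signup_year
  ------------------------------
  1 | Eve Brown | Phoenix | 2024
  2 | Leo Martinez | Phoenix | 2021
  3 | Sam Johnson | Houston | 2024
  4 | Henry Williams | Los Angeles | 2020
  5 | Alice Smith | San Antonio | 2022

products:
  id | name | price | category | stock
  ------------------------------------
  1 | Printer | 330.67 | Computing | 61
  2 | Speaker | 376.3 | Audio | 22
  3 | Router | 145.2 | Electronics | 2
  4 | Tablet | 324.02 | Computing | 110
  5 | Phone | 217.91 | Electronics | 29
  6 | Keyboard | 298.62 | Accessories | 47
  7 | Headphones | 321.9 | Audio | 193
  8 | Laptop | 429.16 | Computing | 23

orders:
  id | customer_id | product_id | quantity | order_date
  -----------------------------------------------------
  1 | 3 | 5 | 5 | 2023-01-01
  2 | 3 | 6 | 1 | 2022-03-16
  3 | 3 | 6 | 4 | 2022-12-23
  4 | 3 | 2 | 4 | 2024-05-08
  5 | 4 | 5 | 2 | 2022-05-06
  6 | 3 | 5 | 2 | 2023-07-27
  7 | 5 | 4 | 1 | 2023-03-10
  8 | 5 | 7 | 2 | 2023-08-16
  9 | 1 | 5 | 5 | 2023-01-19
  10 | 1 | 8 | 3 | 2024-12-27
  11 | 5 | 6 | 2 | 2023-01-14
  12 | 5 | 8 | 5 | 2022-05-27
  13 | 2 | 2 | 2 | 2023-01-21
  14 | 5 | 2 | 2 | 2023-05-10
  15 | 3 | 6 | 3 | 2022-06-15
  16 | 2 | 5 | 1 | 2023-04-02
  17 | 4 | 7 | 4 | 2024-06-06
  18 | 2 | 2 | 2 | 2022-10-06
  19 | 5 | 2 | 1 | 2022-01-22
SELECT AVG(quantity) FROM orders

Execution result:
2.68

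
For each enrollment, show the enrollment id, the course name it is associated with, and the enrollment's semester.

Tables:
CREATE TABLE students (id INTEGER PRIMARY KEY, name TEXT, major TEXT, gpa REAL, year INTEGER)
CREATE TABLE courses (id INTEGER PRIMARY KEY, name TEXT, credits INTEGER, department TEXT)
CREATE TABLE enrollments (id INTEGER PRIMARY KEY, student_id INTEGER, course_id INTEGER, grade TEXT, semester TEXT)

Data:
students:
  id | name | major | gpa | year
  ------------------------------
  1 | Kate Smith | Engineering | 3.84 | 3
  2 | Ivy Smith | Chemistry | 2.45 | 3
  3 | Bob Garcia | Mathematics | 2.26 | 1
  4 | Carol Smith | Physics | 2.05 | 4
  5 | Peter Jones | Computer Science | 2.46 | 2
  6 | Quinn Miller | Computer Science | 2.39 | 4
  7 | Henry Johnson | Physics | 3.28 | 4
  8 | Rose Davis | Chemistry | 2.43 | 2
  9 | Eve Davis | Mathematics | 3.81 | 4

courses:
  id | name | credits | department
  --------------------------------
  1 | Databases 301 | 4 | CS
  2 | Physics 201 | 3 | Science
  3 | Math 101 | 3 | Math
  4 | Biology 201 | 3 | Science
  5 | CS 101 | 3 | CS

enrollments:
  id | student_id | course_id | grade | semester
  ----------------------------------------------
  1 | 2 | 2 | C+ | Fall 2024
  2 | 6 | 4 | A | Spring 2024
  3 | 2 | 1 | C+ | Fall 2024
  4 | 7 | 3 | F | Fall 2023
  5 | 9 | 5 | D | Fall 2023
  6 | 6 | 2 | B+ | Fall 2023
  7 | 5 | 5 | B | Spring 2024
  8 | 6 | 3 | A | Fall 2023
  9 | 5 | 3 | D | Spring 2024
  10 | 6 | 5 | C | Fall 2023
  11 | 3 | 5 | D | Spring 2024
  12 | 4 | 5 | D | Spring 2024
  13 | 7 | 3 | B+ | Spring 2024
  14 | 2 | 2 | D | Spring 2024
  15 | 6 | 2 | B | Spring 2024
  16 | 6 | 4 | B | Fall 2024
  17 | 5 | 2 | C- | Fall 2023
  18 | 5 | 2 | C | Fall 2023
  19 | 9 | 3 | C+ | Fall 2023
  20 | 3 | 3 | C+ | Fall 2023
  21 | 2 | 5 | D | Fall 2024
SELECT c.id, p.name AS course, c.semester FROM enrollments c JOIN courses p ON c.course_id = p.id

Execution result:
id | course | semester
1 | Physics 201 | Fall 2024
2 | Biology 201 | Spring 2024
3 | Databases 301 | Fall 2024
4 | Math 101 | Fall 2023
5 | CS 101 | Fall 2023
6 | Physics 201 | Fall 2023
7 | CS 101 | Spring 2024
8 | Math 101 | Fall 2023
9 | Math 101 | Spring 2024
10 | CS 101 | Fall 2023
11 | CS 101 | Spring 2024
12 | CS 101 | Spring 2024
13 | Math 101 | Spring 2024
14 | Physics 201 | Spring 2024
15 | Physics 201 | Spring 2024
16 | Biology 201 | Fall 2024
17 | Physics 201 | Fall 2023
18 | Physics 201 | Fall 2023
19 | Math 101 | Fall 2023
20 | Math 101 | Fall 2023
21 | CS 101 | Fall 2024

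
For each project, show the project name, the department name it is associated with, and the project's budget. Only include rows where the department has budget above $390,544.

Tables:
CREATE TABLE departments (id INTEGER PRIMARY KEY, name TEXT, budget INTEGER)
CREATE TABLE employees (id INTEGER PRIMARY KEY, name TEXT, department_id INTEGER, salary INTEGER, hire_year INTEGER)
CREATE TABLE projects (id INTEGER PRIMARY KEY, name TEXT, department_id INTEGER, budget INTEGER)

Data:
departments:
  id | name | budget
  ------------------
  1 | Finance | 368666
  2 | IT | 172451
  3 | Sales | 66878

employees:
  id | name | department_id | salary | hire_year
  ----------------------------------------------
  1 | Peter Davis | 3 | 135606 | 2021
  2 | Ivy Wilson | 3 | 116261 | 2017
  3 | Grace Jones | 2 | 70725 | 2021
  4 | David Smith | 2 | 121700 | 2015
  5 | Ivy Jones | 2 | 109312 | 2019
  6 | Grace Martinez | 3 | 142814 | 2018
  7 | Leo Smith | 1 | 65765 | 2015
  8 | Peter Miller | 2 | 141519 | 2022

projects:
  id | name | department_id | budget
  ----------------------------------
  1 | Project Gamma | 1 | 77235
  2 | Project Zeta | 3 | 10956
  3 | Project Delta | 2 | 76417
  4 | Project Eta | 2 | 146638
SELECT c.name, p.name AS department, c.budget FROM projects c JOIN departments p ON c.department_id = p.id WHERE p.budget > 390544

Execution result:
(no rows)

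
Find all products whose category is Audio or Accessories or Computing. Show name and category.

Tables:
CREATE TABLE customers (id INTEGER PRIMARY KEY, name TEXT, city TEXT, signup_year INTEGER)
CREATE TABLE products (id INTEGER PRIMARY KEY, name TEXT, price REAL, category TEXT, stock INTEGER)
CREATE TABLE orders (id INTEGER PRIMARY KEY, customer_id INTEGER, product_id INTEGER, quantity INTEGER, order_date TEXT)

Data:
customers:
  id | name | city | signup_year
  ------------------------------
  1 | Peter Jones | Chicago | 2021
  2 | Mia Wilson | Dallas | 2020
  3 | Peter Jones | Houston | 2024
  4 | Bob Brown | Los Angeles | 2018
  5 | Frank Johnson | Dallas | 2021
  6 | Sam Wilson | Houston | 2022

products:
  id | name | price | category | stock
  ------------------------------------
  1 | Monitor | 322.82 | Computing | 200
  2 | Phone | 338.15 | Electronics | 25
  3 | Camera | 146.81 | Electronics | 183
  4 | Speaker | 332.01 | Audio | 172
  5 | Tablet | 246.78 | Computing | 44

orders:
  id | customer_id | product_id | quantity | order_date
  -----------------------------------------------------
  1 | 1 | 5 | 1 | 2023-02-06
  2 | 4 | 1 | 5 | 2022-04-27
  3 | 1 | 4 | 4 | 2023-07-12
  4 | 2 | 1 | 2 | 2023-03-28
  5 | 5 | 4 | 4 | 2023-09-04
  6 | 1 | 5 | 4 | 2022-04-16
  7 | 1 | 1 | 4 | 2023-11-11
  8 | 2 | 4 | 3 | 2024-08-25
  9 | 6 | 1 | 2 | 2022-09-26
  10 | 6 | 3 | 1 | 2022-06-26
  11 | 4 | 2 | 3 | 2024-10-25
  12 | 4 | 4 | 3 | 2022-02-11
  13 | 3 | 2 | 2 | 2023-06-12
SELECT name, category FROM products WHERE category IN ('Audio', 'Accessories', 'Computing')

Execution result:
name | category
Monitor | Computing
Speaker | Audio
Tablet | Computing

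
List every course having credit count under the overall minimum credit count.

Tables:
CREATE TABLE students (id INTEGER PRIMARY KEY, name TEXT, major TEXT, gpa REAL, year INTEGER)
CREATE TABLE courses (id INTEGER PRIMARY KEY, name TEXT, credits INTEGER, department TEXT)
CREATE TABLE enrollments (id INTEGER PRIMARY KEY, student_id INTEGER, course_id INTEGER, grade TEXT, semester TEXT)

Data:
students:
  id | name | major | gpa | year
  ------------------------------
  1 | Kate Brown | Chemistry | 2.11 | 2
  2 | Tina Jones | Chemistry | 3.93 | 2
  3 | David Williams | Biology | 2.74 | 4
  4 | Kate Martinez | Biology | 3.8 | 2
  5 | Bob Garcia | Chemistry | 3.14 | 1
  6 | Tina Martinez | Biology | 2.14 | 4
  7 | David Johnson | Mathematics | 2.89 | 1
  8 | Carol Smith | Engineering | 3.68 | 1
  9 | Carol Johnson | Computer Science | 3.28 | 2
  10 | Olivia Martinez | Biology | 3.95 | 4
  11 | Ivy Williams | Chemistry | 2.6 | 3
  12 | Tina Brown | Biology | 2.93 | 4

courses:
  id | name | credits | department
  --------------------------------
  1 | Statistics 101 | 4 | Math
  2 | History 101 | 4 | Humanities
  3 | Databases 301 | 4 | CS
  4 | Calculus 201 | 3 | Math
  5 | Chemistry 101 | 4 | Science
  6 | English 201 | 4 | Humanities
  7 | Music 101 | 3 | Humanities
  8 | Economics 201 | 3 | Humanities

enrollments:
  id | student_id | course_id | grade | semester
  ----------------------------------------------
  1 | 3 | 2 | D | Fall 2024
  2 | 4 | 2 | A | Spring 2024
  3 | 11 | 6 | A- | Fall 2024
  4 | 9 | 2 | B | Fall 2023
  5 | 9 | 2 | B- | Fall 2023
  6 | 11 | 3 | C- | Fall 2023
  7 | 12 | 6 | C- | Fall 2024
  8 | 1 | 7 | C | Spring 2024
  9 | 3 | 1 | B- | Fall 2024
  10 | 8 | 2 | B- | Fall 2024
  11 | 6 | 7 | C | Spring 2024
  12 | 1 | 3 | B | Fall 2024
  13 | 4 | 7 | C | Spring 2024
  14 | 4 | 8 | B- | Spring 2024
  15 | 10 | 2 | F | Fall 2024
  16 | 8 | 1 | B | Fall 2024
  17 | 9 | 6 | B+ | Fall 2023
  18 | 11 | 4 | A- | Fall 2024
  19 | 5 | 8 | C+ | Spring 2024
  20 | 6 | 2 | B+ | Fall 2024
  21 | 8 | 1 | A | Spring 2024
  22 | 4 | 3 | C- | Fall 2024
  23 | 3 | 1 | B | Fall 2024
SELECT name, credits FROM courses WHERE credits < (SELECT MIN(credits) FROM courses)

Execution result:
(no rows)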